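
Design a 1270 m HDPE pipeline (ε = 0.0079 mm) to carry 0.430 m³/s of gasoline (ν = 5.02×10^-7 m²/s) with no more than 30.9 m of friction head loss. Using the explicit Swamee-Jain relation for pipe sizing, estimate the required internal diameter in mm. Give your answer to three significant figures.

D ≈ 367 mm

Swamee-Jain (Type III): D = 0.66·[ε^1.25·(LQ²/(gh_f))^4.75 + ν·Q^9.4·(L/(gh_f))^5.2]^0.04
LQ²/(gh_f) = 0.7747; L/(gh_f) = 4.190
Term 1 = ε^1.25·(…)^4.75 = 1.25×10^-7; Term 2 = ν·Q^9.4·(…)^5.2 = 3.09×10^-7
D = 0.66·(1.25×10^-7 + 3.09×10^-7)^0.04 = 0.3673 m = 367 mm
Check: V = 4.06 m/s, Re = 2.97×10^6, f = 0.01066, h_f = 30.9 m ≈ 30.9 m ✓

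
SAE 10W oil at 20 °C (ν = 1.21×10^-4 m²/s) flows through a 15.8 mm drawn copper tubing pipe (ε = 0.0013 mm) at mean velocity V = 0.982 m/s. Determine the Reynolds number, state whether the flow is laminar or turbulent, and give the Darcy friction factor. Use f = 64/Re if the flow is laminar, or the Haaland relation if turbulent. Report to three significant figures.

Re = VD/ν = 0.9820·0.0158/1.21×10^-4 = 128
Re < 2300 → laminar → f = 64/Re = 0.4991

Re ≈ 128; laminar; f = 64/Re ≈ 0.499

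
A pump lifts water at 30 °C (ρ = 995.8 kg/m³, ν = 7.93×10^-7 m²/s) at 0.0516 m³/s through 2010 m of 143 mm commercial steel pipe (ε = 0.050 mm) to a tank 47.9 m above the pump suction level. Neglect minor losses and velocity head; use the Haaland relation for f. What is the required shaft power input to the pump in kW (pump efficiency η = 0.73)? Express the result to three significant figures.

P_shaft ≈ 117 kW

V = 4Q/(πD²) = 3.213 m/s; Re = 5.79×10^5; ε/D = 3.50×10^-4; f = 0.01641
h_f = f(L/D)V²/2g = 121.3 m
Total head H = z + h_f = 47.9 + 121.3 = 169.2 m
P_hyd = ρgQH = 995.8·9.81·0.0516·169.2 = 85.31 kW
P_shaft = P_hyd/η = 85.31/0.73 = 116.9 kW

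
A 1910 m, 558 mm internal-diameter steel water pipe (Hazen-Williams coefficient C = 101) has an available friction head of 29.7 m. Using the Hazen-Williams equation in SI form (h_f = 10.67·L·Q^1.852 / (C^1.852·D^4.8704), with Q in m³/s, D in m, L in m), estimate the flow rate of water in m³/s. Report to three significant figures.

Rearranging: Q = [h_f·C^1.852·D^4.8704 / (10.67·L)]^(1/1.852)
Q = [29.7·101^1.852·0.558^4.8704 / (10.67·1910)]^0.540 = 0.6404 m³/s

Q ≈ 0.640 m³/s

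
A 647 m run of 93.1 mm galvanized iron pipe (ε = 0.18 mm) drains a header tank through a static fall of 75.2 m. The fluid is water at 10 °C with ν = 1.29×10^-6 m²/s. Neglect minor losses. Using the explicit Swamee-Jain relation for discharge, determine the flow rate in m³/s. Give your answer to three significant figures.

Q ≈ 0.0202 m³/s

Swamee-Jain (Type II): Q = -0.965·√(gD⁵h_f/L)·ln[ε/(3.7D) + √(3.17ν²L/(gD³h_f))]
√(gD⁵h_f/L) = √(9.81·0.0931⁵·75.2/647) = 0.002824
ε/(3.7D) = 5.23×10^-4; √(3.17ν²L/(gD³h_f)) = 7.57×10^-5
Q = -0.965·0.002824·ln(5.983×10^-4) = 0.02022 m³/s
Check: V = 2.97 m/s, Re = 2.14×10^5, f = 0.02423, h_f = 75.8 m ≈ 75.2 m ✓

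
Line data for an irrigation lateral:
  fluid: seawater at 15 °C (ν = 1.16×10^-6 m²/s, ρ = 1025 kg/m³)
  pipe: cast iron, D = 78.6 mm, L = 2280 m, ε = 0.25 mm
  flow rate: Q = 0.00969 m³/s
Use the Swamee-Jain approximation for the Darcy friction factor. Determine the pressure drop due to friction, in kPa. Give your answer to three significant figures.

Δp ≈ 1650 kPa

V = 4Q/(πD²) = 4·0.00969/(π·0.0786²) = 1.997 m/s
Re = VD/ν = 1.997·0.0786/1.16×10^-6 = 1.35×10^5 → turbulent
ε/D = 0.25/78.6 = 0.00318
Swamee-Jain: f = 0.02776
h_f = f(L/D)V²/(2g) = 0.02776·(2280/0.0786)·1.997²/(2·9.81) = 163.7 m
Δp = ρg·h_f = 1025·9.81·163.7 = 1646 kPa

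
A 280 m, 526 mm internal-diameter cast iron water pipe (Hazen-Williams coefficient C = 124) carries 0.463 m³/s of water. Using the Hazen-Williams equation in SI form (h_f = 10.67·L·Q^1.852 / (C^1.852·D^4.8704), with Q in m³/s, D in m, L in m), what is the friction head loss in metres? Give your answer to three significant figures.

h_f ≈ 2.18 m

h_f = 10.67·280·0.463^1.852 / (124^1.852·0.526^4.8704) = 2.177 m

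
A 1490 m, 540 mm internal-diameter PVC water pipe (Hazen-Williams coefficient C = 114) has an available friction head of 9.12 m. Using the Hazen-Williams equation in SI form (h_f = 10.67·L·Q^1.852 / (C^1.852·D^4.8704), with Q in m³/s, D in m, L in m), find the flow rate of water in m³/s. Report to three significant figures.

Rearranging: Q = [h_f·C^1.852·D^4.8704 / (10.67·L)]^(1/1.852)
Q = [9.12·114^1.852·0.540^4.8704 / (10.67·1490)]^0.540 = 0.4008 m³/s

Q ≈ 0.401 m³/s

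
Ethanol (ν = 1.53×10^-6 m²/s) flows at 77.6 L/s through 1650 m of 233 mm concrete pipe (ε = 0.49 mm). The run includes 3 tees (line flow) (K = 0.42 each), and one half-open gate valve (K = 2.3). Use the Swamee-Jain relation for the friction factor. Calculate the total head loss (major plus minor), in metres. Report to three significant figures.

V = 4Q/(πD²) = 1.820 m/s; V²/2g = 0.1688 m
Re = 2.77×10^5, ε/D = 0.00210 → f = 0.02452 (Swamee-Jain)
Major: h_f = f(L/D)·V²/2g = 0.02452·7082·0.1688 = 29.31 m
Minor: ΣK = 3.56; h_m = ΣK·V²/2g = 0.6010 m
Total H_L = 29.31 + 0.6010 = 29.91 m

H_L ≈ 29.9 m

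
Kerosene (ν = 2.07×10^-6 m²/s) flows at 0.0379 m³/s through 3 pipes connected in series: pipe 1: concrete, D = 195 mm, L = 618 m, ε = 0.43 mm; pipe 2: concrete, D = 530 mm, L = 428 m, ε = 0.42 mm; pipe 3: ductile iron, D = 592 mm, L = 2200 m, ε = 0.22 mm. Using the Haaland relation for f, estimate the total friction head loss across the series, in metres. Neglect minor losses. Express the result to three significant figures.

Pipe 1: V = 1.269 m/s, Re = 1.20×10^5, ε/D = 0.00221, f = 0.02529, h_1 = f(L/D)V²/2g = 6.579 m
Pipe 2: V = 0.1718 m/s, Re = 4.40×10^4, ε/D = 7.92×10^-4, f = 0.02359, h_2 = f(L/D)V²/2g = 0.02865 m
Pipe 3: V = 0.1377 m/s, Re = 3.94×10^4, ε/D = 3.72×10^-4, f = 0.02286, h_3 = f(L/D)V²/2g = 0.08210 m
Series → Q common, losses add: H = Σh = 6.690 m

H ≈ 6.69 m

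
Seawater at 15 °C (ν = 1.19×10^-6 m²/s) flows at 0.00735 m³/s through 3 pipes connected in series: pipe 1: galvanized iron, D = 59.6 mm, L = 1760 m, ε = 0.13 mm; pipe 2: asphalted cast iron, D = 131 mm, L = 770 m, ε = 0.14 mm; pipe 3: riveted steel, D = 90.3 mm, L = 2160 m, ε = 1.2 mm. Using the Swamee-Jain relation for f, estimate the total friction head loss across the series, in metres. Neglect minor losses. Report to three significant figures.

H ≈ 336 m

Pipe 1: V = 2.635 m/s, Re = 1.32×10^5, ε/D = 0.00218, f = 0.02542, h_1 = f(L/D)V²/2g = 265.5 m
Pipe 2: V = 0.5453 m/s, Re = 6.00×10^4, ε/D = 0.00107, f = 0.02382, h_2 = f(L/D)V²/2g = 2.122 m
Pipe 3: V = 1.148 m/s, Re = 8.71×10^4, ε/D = 0.0133, f = 0.04267, h_3 = f(L/D)V²/2g = 68.52 m
Series → Q common, losses add: H = Σh = 336.2 m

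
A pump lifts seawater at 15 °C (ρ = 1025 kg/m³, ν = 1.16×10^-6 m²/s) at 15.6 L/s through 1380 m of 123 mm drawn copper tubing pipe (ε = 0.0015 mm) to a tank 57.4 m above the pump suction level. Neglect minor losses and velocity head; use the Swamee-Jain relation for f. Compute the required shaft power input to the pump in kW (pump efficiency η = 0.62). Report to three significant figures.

P_shaft ≈ 18.7 kW

V = 4Q/(πD²) = 1.313 m/s; Re = 1.39×10^5; ε/D = 1.22×10^-5; f = 0.01678
h_f = f(L/D)V²/2g = 16.54 m
Total head H = z + h_f = 57.4 + 16.54 = 73.94 m
P_hyd = ρgQH = 1025·9.81·0.0156·73.94 = 11.60 kW
P_shaft = P_hyd/η = 11.60/0.62 = 18.71 kW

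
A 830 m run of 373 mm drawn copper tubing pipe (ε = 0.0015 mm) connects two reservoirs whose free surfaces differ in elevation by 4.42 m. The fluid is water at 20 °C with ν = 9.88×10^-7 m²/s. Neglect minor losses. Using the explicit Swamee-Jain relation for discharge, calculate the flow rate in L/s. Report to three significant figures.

Q ≈ 192 L/s

Swamee-Jain (Type II): Q = -0.965·√(gD⁵h_f/L)·ln[ε/(3.7D) + √(3.17ν²L/(gD³h_f))]
√(gD⁵h_f/L) = √(9.81·0.373⁵·4.42/830) = 0.01942
ε/(3.7D) = 1.09×10^-6; √(3.17ν²L/(gD³h_f)) = 3.38×10^-5
Q = -0.965·0.01942·ln(3.487×10^-5) = 0.1924 m³/s
Check: V = 1.76 m/s, Re = 6.65×10^5, f = 0.01253, h_f = 4.40 m ≈ 4.42 m ✓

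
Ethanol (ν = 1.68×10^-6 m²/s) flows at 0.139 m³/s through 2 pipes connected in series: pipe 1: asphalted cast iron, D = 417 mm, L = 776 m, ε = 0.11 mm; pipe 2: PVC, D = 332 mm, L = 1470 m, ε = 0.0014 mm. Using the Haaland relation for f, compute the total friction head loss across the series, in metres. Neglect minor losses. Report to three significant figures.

Pipe 1: V = 1.018 m/s, Re = 2.53×10^5, ε/D = 2.64×10^-4, f = 0.01683, h_1 = f(L/D)V²/2g = 1.654 m
Pipe 2: V = 1.606 m/s, Re = 3.17×10^5, ε/D = 4.22×10^-6, f = 0.01423, h_2 = f(L/D)V²/2g = 8.278 m
Series → Q common, losses add: H = Σh = 9.932 m

H ≈ 9.93 m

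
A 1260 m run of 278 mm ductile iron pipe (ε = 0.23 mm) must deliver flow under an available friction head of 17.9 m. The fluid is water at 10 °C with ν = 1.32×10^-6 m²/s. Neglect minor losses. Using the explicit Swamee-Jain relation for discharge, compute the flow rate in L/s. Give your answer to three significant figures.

Swamee-Jain (Type II): Q = -0.965·√(gD⁵h_f/L)·ln[ε/(3.7D) + √(3.17ν²L/(gD³h_f))]
√(gD⁵h_f/L) = √(9.81·0.278⁵·17.9/1260) = 0.01521
ε/(3.7D) = 2.24×10^-4; √(3.17ν²L/(gD³h_f)) = 4.29×10^-5
Q = -0.965·0.01521·ln(2.666×10^-4) = 0.1208 m³/s
Check: V = 1.99 m/s, Re = 4.19×10^5, f = 0.01969, h_f = 18.0 m ≈ 17.9 m ✓

Q ≈ 121 L/s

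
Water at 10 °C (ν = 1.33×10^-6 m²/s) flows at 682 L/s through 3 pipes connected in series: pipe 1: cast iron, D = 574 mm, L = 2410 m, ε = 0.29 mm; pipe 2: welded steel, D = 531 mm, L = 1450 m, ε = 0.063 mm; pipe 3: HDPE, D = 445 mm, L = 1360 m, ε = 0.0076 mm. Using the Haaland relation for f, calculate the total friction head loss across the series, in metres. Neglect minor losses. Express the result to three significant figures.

Pipe 1: V = 2.636 m/s, Re = 1.14×10^6, ε/D = 5.05×10^-4, f = 0.01716, h_1 = f(L/D)V²/2g = 25.50 m
Pipe 2: V = 3.080 m/s, Re = 1.23×10^6, ε/D = 1.19×10^-4, f = 0.01340, h_2 = f(L/D)V²/2g = 17.69 m
Pipe 3: V = 4.385 m/s, Re = 1.47×10^6, ε/D = 1.71×10^-5, f = 0.01129, h_3 = f(L/D)V²/2g = 33.81 m
Series → Q common, losses add: H = Σh = 77.00 m

H ≈ 77.0 m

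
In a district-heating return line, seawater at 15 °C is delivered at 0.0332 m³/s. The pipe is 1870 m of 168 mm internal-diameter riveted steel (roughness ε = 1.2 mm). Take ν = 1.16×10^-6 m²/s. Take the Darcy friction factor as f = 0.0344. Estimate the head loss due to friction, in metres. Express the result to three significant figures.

V = 4Q/(πD²) = 4·0.0332/(π·0.168²) = 1.498 m/s
h_f = f(L/D)V²/(2g) = 0.03440·(1870/0.168)·1.498²/(2·9.81) = 43.78 m

h_f ≈ 43.8 m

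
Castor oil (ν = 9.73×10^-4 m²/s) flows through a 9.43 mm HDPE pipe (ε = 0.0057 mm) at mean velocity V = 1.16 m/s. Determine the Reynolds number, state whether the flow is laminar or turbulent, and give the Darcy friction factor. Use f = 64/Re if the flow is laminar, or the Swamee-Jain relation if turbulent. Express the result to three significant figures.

Re ≈ 11.2; laminar; f = 64/Re ≈ 5.69

Re = VD/ν = 1.160·0.00943/9.73×10^-4 = 11.2
Re < 2300 → laminar → f = 64/Re = 5.693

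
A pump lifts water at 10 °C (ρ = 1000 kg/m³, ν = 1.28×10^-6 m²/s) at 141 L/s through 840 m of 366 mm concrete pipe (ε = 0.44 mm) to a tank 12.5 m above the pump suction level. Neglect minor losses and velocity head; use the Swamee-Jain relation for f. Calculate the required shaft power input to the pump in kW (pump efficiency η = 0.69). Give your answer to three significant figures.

P_shaft ≈ 34.1 kW

V = 4Q/(πD²) = 1.340 m/s; Re = 3.83×10^5; ε/D = 0.00120; f = 0.02136
h_f = f(L/D)V²/2g = 4.487 m
Total head H = z + h_f = 12.5 + 4.487 = 16.99 m
P_hyd = ρgQH = 1000·9.81·0.141·16.99 = 23.50 kW
P_shaft = P_hyd/η = 23.50/0.69 = 34.05 kW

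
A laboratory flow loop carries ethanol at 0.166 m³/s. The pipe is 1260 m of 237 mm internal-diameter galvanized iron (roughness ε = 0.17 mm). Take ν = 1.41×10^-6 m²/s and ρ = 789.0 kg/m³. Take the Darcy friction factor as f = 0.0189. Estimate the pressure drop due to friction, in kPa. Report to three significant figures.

Δp ≈ 561 kPa

V = 4Q/(πD²) = 4·0.166/(π·0.237²) = 3.763 m/s
h_f = f(L/D)V²/(2g) = 0.01890·(1260/0.237)·3.763²/(2·9.81) = 72.52 m
Δp = ρg·h_f = 789.0·9.81·72.52 = 561.3 kPa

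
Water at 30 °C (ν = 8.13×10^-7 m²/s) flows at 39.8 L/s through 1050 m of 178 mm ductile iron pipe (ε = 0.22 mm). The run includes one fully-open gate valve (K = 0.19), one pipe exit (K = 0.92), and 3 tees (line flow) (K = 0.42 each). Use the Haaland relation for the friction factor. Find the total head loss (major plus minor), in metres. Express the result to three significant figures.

V = 4Q/(πD²) = 1.599 m/s; V²/2g = 0.1304 m
Re = 3.50×10^5, ε/D = 0.00124 → f = 0.02137 (Haaland)
Major: h_f = f(L/D)·V²/2g = 0.02137·5899·0.1304 = 16.43 m
Minor: ΣK = 2.37; h_m = ΣK·V²/2g = 0.3090 m
Total H_L = 16.43 + 0.3090 = 16.74 m

H_L ≈ 16.7 m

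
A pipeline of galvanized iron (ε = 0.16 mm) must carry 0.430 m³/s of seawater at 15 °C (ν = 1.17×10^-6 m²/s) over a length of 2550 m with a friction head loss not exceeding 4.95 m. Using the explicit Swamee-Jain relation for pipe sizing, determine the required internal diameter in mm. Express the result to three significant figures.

D ≈ 666 mm

Swamee-Jain (Type III): D = 0.66·[ε^1.25·(LQ²/(gh_f))^4.75 + ν·Q^9.4·(L/(gh_f))^5.2]^0.04
LQ²/(gh_f) = 9.710; L/(gh_f) = 52.51
Term 1 = ε^1.25·(…)^4.75 = 0.880; Term 2 = ν·Q^9.4·(…)^5.2 = 0.370
D = 0.66·(0.880 + 0.370)^0.04 = 0.6659 m = 666 mm
Check: V = 1.23 m/s, Re = 7.03×10^5, f = 0.01550, h_f = 4.61 m ≈ 4.95 m ✓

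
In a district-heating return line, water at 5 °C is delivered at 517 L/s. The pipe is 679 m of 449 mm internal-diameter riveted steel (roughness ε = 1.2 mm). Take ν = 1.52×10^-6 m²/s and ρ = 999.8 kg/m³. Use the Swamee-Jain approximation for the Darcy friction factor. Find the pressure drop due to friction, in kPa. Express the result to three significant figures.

Δp ≈ 206 kPa

V = 4Q/(πD²) = 4·0.517/(π·0.449²) = 3.265 m/s
Re = VD/ν = 3.265·0.449/1.52×10^-6 = 9.65×10^5 → turbulent
ε/D = 1.2/449 = 0.00267
Swamee-Jain: f = 0.02556
h_f = f(L/D)V²/(2g) = 0.02556·(679/0.449)·3.265²/(2·9.81) = 21.01 m
Δp = ρg·h_f = 999.8·9.81·21.01 = 206.0 kPa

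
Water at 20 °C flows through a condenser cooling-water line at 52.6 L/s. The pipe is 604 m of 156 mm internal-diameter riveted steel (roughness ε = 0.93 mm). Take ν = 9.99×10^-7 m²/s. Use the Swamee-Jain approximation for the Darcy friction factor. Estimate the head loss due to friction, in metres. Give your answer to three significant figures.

V = 4Q/(πD²) = 4·0.0526/(π·0.156²) = 2.752 m/s
Re = VD/ν = 2.752·0.156/9.99×10^-7 = 4.30×10^5 → turbulent
ε/D = 0.93/156 = 0.00596
Swamee-Jain: f = 0.03235
h_f = f(L/D)V²/(2g) = 0.03235·(604/0.156)·2.752²/(2·9.81) = 48.35 m

h_f ≈ 48.4 m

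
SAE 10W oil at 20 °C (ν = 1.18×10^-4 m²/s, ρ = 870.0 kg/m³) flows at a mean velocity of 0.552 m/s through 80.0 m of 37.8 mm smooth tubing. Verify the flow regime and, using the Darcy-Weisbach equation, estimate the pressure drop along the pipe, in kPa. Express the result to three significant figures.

Δp ≈ 102 kPa

Re = VD/ν = 0.552·0.03780/1.18×10^-4 = 177 → laminar (Re < 2300)
f = 64/Re = 0.3619
h_f = f(L/D)V²/(2g) = 0.3619·(80.0/0.03780)·0.552²/(2·9.81) = 11.90 m
Δp = ρg·h_f = 870.0·9.81·11.90 = 101.5 kPa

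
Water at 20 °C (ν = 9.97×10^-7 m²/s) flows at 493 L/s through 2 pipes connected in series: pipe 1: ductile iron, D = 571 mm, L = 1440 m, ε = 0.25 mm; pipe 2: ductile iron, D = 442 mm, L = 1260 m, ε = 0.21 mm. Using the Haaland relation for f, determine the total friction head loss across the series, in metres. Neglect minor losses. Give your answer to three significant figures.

Pipe 1: V = 1.925 m/s, Re = 1.10×10^6, ε/D = 4.38×10^-4, f = 0.01669, h_1 = f(L/D)V²/2g = 7.950 m
Pipe 2: V = 3.213 m/s, Re = 1.42×10^6, ε/D = 4.75×10^-4, f = 0.01687, h_2 = f(L/D)V²/2g = 25.30 m
Series → Q common, losses add: H = Σh = 33.25 m

H ≈ 33.2 m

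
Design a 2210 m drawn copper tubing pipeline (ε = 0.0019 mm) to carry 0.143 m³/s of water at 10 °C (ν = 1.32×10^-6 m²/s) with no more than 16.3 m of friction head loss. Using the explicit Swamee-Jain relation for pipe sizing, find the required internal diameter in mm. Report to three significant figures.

D ≈ 319 mm

Swamee-Jain (Type III): D = 0.66·[ε^1.25·(LQ²/(gh_f))^4.75 + ν·Q^9.4·(L/(gh_f))^5.2]^0.04
LQ²/(gh_f) = 0.2826; L/(gh_f) = 13.82
Term 1 = ε^1.25·(…)^4.75 = 1.74×10^-10; Term 2 = ν·Q^9.4·(…)^5.2 = 1.29×10^-8
D = 0.66·(1.74×10^-10 + 1.29×10^-8)^0.04 = 0.3193 m = 319 mm
Check: V = 1.79 m/s, Re = 4.32×10^5, f = 0.01353, h_f = 15.2 m ≈ 16.3 m ✓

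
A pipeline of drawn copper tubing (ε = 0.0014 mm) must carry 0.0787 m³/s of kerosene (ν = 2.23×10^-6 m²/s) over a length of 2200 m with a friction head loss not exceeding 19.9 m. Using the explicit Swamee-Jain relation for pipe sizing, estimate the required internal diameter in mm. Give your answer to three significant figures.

Swamee-Jain (Type III): D = 0.66·[ε^1.25·(LQ²/(gh_f))^4.75 + ν·Q^9.4·(L/(gh_f))^5.2]^0.04
LQ²/(gh_f) = 0.06980; L/(gh_f) = 11.27
Term 1 = ε^1.25·(…)^4.75 = 1.55×10^-13; Term 2 = ν·Q^9.4·(…)^5.2 = 2.76×10^-11
D = 0.66·(1.55×10^-13 + 2.76×10^-11)^0.04 = 0.2496 m = 250 mm
Check: V = 1.61 m/s, Re = 1.80×10^5, f = 0.01590, h_f = 18.5 m ≈ 19.9 m ✓

D ≈ 250 mm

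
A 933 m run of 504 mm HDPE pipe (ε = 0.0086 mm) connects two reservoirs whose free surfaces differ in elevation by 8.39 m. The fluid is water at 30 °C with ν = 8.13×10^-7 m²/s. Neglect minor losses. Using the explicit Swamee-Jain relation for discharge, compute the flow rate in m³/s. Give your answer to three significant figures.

Swamee-Jain (Type II): Q = -0.965·√(gD⁵h_f/L)·ln[ε/(3.7D) + √(3.17ν²L/(gD³h_f))]
√(gD⁵h_f/L) = √(9.81·0.504⁵·8.39/933) = 0.05356
ε/(3.7D) = 4.61×10^-6; √(3.17ν²L/(gD³h_f)) = 1.36×10^-5
Q = -0.965·0.05356·ln(1.823×10^-5) = 0.5640 m³/s
Check: V = 2.83 m/s, Re = 1.75×10^6, f = 0.01115, h_f = 8.41 m ≈ 8.39 m ✓

Q ≈ 0.564 m³/s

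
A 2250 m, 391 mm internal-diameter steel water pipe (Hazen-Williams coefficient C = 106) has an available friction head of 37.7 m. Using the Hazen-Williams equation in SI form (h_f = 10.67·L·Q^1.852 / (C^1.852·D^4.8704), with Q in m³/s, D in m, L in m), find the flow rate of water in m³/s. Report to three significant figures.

Q ≈ 0.275 m³/s

Rearranging: Q = [h_f·C^1.852·D^4.8704 / (10.67·L)]^(1/1.852)
Q = [37.7·106^1.852·0.391^4.8704 / (10.67·2250)]^0.540 = 0.2746 m³/s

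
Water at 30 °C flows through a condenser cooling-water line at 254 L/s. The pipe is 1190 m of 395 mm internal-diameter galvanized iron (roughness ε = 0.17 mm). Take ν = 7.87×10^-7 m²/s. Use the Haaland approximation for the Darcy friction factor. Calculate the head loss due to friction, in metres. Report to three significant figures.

V = 4Q/(πD²) = 4·0.254/(π·0.395²) = 2.073 m/s
Re = VD/ν = 2.073·0.395/7.87×10^-7 = 1.04×10^6 → turbulent
ε/D = 0.17/395 = 4.30×10^-4
Haaland: f = 0.01666
h_f = f(L/D)V²/(2g) = 0.01666·(1190/0.395)·2.073²/(2·9.81) = 10.99 m

h_f ≈ 11.0 m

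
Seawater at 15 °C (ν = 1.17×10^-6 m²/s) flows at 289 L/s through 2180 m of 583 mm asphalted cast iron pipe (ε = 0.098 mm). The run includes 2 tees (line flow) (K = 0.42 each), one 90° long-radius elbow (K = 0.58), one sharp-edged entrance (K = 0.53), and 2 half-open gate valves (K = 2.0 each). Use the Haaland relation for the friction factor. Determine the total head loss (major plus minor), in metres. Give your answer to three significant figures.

H_L ≈ 3.68 m

V = 4Q/(πD²) = 1.083 m/s; V²/2g = 0.05974 m
Re = 5.39×10^5, ε/D = 1.68×10^-4 → f = 0.01488 (Haaland)
Major: h_f = f(L/D)·V²/2g = 0.01488·3739·0.05974 = 3.324 m
Minor: ΣK = 5.95; h_m = ΣK·V²/2g = 0.3554 m
Total H_L = 3.324 + 0.3554 = 3.679 m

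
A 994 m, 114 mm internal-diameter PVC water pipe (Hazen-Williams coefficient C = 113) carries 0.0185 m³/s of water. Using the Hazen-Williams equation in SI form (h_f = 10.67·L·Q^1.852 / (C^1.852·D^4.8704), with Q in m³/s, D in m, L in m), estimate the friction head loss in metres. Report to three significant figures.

h_f ≈ 40.5 m

h_f = 10.67·994·0.0185^1.852 / (113^1.852·0.114^4.8704) = 40.49 m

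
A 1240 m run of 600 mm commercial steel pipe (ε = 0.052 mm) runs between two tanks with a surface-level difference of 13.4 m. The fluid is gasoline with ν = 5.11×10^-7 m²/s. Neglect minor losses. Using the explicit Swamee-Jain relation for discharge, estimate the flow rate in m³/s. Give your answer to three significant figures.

Swamee-Jain (Type II): Q = -0.965·√(gD⁵h_f/L)·ln[ε/(3.7D) + √(3.17ν²L/(gD³h_f))]
√(gD⁵h_f/L) = √(9.81·0.600⁵·13.4/1240) = 0.09079
ε/(3.7D) = 2.34×10^-5; √(3.17ν²L/(gD³h_f)) = 6.01×10^-6
Q = -0.965·0.09079·ln(2.944×10^-5) = 0.9141 m³/s
Check: V = 3.23 m/s, Re = 3.80×10^6, f = 0.01224, h_f = 13.5 m ≈ 13.4 m ✓

Q ≈ 0.914 m³/s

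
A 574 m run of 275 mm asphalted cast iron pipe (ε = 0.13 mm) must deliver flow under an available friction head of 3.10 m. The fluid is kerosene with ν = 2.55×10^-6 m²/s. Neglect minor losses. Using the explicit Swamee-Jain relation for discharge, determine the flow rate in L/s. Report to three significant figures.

Swamee-Jain (Type II): Q = -0.965·√(gD⁵h_f/L)·ln[ε/(3.7D) + √(3.17ν²L/(gD³h_f))]
√(gD⁵h_f/L) = √(9.81·0.275⁵·3.10/574) = 0.009128
ε/(3.7D) = 1.28×10^-4; √(3.17ν²L/(gD³h_f)) = 1.37×10^-4
Q = -0.965·0.009128·ln(2.645×10^-4) = 0.07256 m³/s
Check: V = 1.22 m/s, Re = 1.32×10^5, f = 0.01962, h_f = 3.12 m ≈ 3.10 m ✓

Q ≈ 72.6 L/s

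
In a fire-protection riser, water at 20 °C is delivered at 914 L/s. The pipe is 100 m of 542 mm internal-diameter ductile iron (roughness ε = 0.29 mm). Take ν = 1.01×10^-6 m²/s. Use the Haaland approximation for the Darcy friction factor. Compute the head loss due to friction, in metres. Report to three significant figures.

V = 4Q/(πD²) = 4·0.914/(π·0.542²) = 3.961 m/s
Re = VD/ν = 3.961·0.542/1.01×10^-6 = 2.13×10^6 → turbulent
ε/D = 0.29/542 = 5.35×10^-4
Haaland: f = 0.01719
h_f = f(L/D)V²/(2g) = 0.01719·(100/0.542)·3.961²/(2·9.81) = 2.537 m

h_f ≈ 2.54 m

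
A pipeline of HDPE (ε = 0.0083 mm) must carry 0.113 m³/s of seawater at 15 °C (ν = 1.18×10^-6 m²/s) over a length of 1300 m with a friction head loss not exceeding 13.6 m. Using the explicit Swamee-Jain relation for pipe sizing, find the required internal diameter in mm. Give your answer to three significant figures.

Swamee-Jain (Type III): D = 0.66·[ε^1.25·(LQ²/(gh_f))^4.75 + ν·Q^9.4·(L/(gh_f))^5.2]^0.04
LQ²/(gh_f) = 0.1244; L/(gh_f) = 9.744
Term 1 = ε^1.25·(…)^4.75 = 2.24×10^-11; Term 2 = ν·Q^9.4·(…)^5.2 = 2.05×10^-10
D = 0.66·(2.24×10^-11 + 2.05×10^-10)^0.04 = 0.2715 m = 272 mm
Check: V = 1.95 m/s, Re = 4.49×10^5, f = 0.01379, h_f = 12.8 m ≈ 13.6 m ✓

D ≈ 272 mm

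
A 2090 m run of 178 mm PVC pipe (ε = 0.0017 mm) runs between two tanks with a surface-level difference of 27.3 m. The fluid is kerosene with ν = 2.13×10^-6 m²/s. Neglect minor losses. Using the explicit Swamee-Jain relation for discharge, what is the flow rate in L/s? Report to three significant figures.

Q ≈ 40.9 L/s

Swamee-Jain (Type II): Q = -0.965·√(gD⁵h_f/L)·ln[ε/(3.7D) + √(3.17ν²L/(gD³h_f))]
√(gD⁵h_f/L) = √(9.81·0.178⁵·27.3/2090) = 0.004785
ε/(3.7D) = 2.58×10^-6; √(3.17ν²L/(gD³h_f)) = 1.41×10^-4
Q = -0.965·0.004785·ln(1.437×10^-4) = 0.04086 m³/s
Check: V = 1.64 m/s, Re = 1.37×10^5, f = 0.01681, h_f = 27.1 m ≈ 27.3 m ✓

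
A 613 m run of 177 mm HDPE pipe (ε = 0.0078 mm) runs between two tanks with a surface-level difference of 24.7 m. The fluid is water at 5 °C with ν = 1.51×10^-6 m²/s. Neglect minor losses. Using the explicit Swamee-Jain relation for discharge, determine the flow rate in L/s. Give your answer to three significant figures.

Q ≈ 76.6 L/s

Swamee-Jain (Type II): Q = -0.965·√(gD⁵h_f/L)·ln[ε/(3.7D) + √(3.17ν²L/(gD³h_f))]
√(gD⁵h_f/L) = √(9.81·0.177⁵·24.7/613) = 0.008287
ε/(3.7D) = 1.19×10^-5; √(3.17ν²L/(gD³h_f)) = 5.74×10^-5
Q = -0.965·0.008287·ln(6.933×10^-5) = 0.07658 m³/s
Check: V = 3.11 m/s, Re = 3.65×10^5, f = 0.01442, h_f = 24.7 m ≈ 24.7 m ✓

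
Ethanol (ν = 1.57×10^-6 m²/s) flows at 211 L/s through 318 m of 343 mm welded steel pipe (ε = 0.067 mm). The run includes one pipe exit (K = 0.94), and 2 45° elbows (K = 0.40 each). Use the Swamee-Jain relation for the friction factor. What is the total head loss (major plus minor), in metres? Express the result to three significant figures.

V = 4Q/(πD²) = 2.284 m/s; V²/2g = 0.2658 m
Re = 4.99×10^5, ε/D = 1.95×10^-4 → f = 0.01547 (Swamee-Jain)
Major: h_f = f(L/D)·V²/2g = 0.01547·927.1·0.2658 = 3.812 m
Minor: ΣK = 1.74; h_m = ΣK·V²/2g = 0.4624 m
Total H_L = 3.812 + 0.4624 = 4.274 m

H_L ≈ 4.27 m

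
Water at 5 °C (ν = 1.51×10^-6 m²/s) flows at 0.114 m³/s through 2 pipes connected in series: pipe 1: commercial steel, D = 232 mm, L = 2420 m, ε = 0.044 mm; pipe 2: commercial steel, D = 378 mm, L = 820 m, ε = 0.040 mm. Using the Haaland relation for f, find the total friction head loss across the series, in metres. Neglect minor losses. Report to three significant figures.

Pipe 1: V = 2.697 m/s, Re = 4.14×10^5, ε/D = 1.90×10^-4, f = 0.01545, h_1 = f(L/D)V²/2g = 59.74 m
Pipe 2: V = 1.016 m/s, Re = 2.54×10^5, ε/D = 1.06×10^-4, f = 0.01565, h_2 = f(L/D)V²/2g = 1.785 m
Series → Q common, losses add: H = Σh = 61.53 m

H ≈ 61.5 m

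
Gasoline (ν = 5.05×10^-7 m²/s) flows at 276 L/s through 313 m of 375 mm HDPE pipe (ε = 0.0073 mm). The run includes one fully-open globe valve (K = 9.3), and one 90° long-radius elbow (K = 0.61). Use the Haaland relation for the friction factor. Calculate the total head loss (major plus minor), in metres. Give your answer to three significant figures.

H_L ≈ 6.08 m

V = 4Q/(πD²) = 2.499 m/s; V²/2g = 0.3183 m
Re = 1.86×10^6, ε/D = 1.95×10^-5 → f = 0.01102 (Haaland)
Major: h_f = f(L/D)·V²/2g = 0.01102·834.7·0.3183 = 2.927 m
Minor: ΣK = 9.91; h_m = ΣK·V²/2g = 3.154 m
Total H_L = 2.927 + 3.154 = 6.082 m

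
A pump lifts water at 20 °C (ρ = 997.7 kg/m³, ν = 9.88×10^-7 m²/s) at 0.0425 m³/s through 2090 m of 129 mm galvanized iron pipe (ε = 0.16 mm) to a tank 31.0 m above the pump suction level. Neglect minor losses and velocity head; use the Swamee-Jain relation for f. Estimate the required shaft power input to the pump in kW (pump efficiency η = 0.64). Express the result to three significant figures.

V = 4Q/(πD²) = 3.252 m/s; Re = 4.25×10^5; ε/D = 0.00124; f = 0.02144
h_f = f(L/D)V²/2g = 187.2 m
Total head H = z + h_f = 31.0 + 187.2 = 218.2 m
P_hyd = ρgQH = 997.7·9.81·0.0425·218.2 = 90.76 kW
P_shaft = P_hyd/η = 90.76/0.64 = 141.8 kW

P_shaft ≈ 142 kW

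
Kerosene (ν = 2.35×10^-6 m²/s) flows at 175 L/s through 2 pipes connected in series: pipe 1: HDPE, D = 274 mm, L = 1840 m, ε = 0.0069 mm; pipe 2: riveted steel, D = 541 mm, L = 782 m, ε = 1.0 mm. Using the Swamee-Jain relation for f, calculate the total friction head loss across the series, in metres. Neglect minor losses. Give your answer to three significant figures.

H ≈ 44.2 m

Pipe 1: V = 2.968 m/s, Re = 3.46×10^5, ε/D = 2.52×10^-5, f = 0.01431, h_1 = f(L/D)V²/2g = 43.15 m
Pipe 2: V = 0.7613 m/s, Re = 1.75×10^5, ε/D = 0.00185, f = 0.02418, h_2 = f(L/D)V²/2g = 1.033 m
Series → Q common, losses add: H = Σh = 44.19 m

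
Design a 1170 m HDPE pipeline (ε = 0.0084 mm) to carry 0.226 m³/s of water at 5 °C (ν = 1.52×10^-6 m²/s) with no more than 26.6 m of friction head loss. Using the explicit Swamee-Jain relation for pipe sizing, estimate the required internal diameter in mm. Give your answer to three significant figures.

D ≈ 303 mm

Swamee-Jain (Type III): D = 0.66·[ε^1.25·(LQ²/(gh_f))^4.75 + ν·Q^9.4·(L/(gh_f))^5.2]^0.04
LQ²/(gh_f) = 0.2290; L/(gh_f) = 4.484
Term 1 = ε^1.25·(…)^4.75 = 4.12×10^-10; Term 2 = ν·Q^9.4·(…)^5.2 = 3.15×10^-9
D = 0.66·(4.12×10^-10 + 3.15×10^-9)^0.04 = 0.3031 m = 303 mm
Check: V = 3.13 m/s, Re = 6.25×10^5, f = 0.01308, h_f = 25.2 m ≈ 26.6 m ✓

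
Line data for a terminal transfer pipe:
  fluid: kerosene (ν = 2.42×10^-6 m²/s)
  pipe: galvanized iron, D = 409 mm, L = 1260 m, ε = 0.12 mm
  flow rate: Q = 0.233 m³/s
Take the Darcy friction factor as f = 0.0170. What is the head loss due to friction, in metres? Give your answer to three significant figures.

V = 4Q/(πD²) = 4·0.233/(π·0.409²) = 1.773 m/s
h_f = f(L/D)V²/(2g) = 0.01700·(1260/0.409)·1.773²/(2·9.81) = 8.395 m

h_f ≈ 8.40 m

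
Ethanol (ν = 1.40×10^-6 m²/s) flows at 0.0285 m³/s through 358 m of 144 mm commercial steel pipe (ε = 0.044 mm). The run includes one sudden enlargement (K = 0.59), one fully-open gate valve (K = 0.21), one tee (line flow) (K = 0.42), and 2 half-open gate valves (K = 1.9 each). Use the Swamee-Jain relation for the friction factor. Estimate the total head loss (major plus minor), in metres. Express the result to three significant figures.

V = 4Q/(πD²) = 1.750 m/s; V²/2g = 0.1561 m
Re = 1.80×10^5, ε/D = 3.06×10^-4 → f = 0.01804 (Swamee-Jain)
Major: h_f = f(L/D)·V²/2g = 0.01804·2486·0.1561 = 7.002 m
Minor: ΣK = 5.02; h_m = ΣK·V²/2g = 0.7835 m
Total H_L = 7.002 + 0.7835 = 7.785 m

H_L ≈ 7.79 m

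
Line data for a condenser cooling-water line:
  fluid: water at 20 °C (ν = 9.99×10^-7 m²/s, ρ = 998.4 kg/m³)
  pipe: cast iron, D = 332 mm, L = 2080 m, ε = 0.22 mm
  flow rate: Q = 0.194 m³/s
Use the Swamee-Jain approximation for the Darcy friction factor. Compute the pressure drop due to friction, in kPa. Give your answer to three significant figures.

Δp ≈ 290 kPa

V = 4Q/(πD²) = 4·0.194/(π·0.332²) = 2.241 m/s
Re = VD/ν = 2.241·0.332/9.99×10^-7 = 7.45×10^5 → turbulent
ε/D = 0.22/332 = 6.63×10^-4
Swamee-Jain: f = 0.01846
h_f = f(L/D)V²/(2g) = 0.01846·(2080/0.332)·2.241²/(2·9.81) = 29.60 m
Δp = ρg·h_f = 998.4·9.81·29.60 = 289.9 kPa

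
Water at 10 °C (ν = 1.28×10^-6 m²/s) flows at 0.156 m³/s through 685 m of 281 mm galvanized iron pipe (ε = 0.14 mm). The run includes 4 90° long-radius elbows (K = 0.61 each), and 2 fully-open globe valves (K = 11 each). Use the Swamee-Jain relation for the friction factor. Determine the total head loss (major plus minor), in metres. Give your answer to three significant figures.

V = 4Q/(πD²) = 2.515 m/s; V²/2g = 0.3225 m
Re = 5.52×10^5, ε/D = 4.98×10^-4 → f = 0.01768 (Swamee-Jain)
Major: h_f = f(L/D)·V²/2g = 0.01768·2438·0.3225 = 13.90 m
Minor: ΣK = 24.4; h_m = ΣK·V²/2g = 7.882 m
Total H_L = 13.90 + 7.882 = 21.78 m

H_L ≈ 21.8 m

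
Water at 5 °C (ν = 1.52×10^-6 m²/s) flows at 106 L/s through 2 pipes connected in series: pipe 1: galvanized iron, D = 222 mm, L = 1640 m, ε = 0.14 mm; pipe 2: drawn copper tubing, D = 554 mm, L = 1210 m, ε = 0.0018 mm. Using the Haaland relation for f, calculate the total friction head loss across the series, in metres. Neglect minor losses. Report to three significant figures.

Pipe 1: V = 2.738 m/s, Re = 4.00×10^5, ε/D = 6.31×10^-4, f = 0.01853, h_1 = f(L/D)V²/2g = 52.31 m
Pipe 2: V = 0.4397 m/s, Re = 1.60×10^5, ε/D = 3.25×10^-6, f = 0.01621, h_2 = f(L/D)V²/2g = 0.3488 m
Series → Q common, losses add: H = Σh = 52.66 m

H ≈ 52.7 m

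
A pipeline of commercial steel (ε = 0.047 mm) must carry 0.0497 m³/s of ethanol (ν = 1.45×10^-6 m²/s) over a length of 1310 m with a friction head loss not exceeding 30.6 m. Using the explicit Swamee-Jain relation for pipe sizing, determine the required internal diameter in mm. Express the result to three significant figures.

Swamee-Jain (Type III): D = 0.66·[ε^1.25·(LQ²/(gh_f))^4.75 + ν·Q^9.4·(L/(gh_f))^5.2]^0.04
LQ²/(gh_f) = 0.01078; L/(gh_f) = 4.364
Term 1 = ε^1.25·(…)^4.75 = 1.76×10^-15; Term 2 = ν·Q^9.4·(…)^5.2 = 1.72×10^-15
D = 0.66·(1.76×10^-15 + 1.72×10^-15)^0.04 = 0.1743 m = 174 mm
Check: V = 2.08 m/s, Re = 2.50×10^5, f = 0.01716, h_f = 28.6 m ≈ 30.6 m ✓

D ≈ 174 mm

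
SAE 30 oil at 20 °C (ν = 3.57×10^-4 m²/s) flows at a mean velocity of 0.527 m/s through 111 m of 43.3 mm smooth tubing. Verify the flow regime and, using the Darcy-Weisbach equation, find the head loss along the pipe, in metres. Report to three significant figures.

h_f ≈ 36.3 m

Re = VD/ν = 0.527·0.04330/3.57×10^-4 = 63.9 → laminar (Re < 2300)
f = 64/Re = 1.001
h_f = f(L/D)V²/(2g) = 1.001·(111/0.04330)·0.527²/(2·9.81) = 36.33 m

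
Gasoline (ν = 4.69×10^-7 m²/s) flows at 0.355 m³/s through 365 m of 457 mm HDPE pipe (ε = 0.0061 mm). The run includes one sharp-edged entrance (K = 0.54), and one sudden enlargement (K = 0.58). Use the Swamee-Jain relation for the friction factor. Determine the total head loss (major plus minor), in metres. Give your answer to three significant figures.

V = 4Q/(πD²) = 2.164 m/s; V²/2g = 0.2387 m
Re = 2.11×10^6, ε/D = 1.33×10^-5 → f = 0.01078 (Swamee-Jain)
Major: h_f = f(L/D)·V²/2g = 0.01078·798.7·0.2387 = 2.055 m
Minor: ΣK = 1.12; h_m = ΣK·V²/2g = 0.2674 m
Total H_L = 2.055 + 0.2674 = 2.323 m

H_L ≈ 2.32 m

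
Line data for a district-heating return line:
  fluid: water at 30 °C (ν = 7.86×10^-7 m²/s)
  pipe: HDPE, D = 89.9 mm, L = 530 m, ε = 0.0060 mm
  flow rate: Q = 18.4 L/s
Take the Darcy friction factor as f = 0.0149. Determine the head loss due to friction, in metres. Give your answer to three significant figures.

h_f ≈ 37.6 m

V = 4Q/(πD²) = 4·0.0184/(π·0.0899²) = 2.899 m/s
h_f = f(L/D)V²/(2g) = 0.01490·(530/0.0899)·2.899²/(2·9.81) = 37.62 m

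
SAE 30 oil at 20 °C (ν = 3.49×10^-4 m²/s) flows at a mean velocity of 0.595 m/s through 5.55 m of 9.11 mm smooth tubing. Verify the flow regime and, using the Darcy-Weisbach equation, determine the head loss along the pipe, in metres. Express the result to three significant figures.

Re = VD/ν = 0.595·0.009110/3.49×10^-4 = 15.5 → laminar (Re < 2300)
f = 64/Re = 4.121
h_f = f(L/D)V²/(2g) = 4.121·(5.55/0.009110)·0.595²/(2·9.81) = 45.30 m

h_f ≈ 45.3 m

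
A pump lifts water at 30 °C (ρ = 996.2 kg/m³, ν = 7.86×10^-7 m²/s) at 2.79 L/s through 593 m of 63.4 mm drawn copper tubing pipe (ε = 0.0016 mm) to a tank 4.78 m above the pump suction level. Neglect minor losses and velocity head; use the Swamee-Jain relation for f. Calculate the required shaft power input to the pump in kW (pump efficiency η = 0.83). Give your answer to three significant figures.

P_shaft ≈ 0.393 kW

V = 4Q/(πD²) = 0.8838 m/s; Re = 7.13×10^4; ε/D = 2.52×10^-5; f = 0.01932
h_f = f(L/D)V²/2g = 7.195 m
Total head H = z + h_f = 4.78 + 7.195 = 11.97 m
P_hyd = ρgQH = 996.2·9.81·0.00279·11.97 = 0.3265 kW
P_shaft = P_hyd/η = 0.3265/0.83 = 0.3934 kW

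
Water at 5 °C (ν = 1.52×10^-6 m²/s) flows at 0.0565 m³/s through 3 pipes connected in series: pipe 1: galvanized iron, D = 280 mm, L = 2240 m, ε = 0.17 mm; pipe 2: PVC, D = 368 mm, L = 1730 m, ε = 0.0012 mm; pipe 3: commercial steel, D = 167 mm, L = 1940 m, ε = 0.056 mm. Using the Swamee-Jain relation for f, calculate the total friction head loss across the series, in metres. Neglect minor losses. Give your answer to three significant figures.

H ≈ 76.5 m

Pipe 1: V = 0.9176 m/s, Re = 1.69×10^5, ε/D = 6.07×10^-4, f = 0.01976, h_1 = f(L/D)V²/2g = 6.783 m
Pipe 2: V = 0.5312 m/s, Re = 1.29×10^5, ε/D = 3.26×10^-6, f = 0.01698, h_2 = f(L/D)V²/2g = 1.148 m
Pipe 3: V = 2.579 m/s, Re = 2.83×10^5, ε/D = 3.35×10^-4, f = 0.01739, h_3 = f(L/D)V²/2g = 68.52 m
Series → Q common, losses add: H = Σh = 76.45 m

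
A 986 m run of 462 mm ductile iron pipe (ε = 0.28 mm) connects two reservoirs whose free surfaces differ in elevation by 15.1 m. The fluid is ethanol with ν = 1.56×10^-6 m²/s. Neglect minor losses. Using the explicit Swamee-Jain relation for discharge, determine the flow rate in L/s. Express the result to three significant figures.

Swamee-Jain (Type II): Q = -0.965·√(gD⁵h_f/L)·ln[ε/(3.7D) + √(3.17ν²L/(gD³h_f))]
√(gD⁵h_f/L) = √(9.81·0.462⁵·15.1/986) = 0.05623
ε/(3.7D) = 1.64×10^-4; √(3.17ν²L/(gD³h_f)) = 2.28×10^-5
Q = -0.965·0.05623·ln(1.866×10^-4) = 0.4659 m³/s
Check: V = 2.78 m/s, Re = 8.23×10^5, f = 0.01808, h_f = 15.2 m ≈ 15.1 m ✓

Q ≈ 466 L/s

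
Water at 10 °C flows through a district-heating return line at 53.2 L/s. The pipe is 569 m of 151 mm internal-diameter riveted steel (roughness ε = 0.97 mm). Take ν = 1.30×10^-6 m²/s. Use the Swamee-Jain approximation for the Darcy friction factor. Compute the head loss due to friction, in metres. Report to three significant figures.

h_f ≈ 56.2 m

V = 4Q/(πD²) = 4·0.0532/(π·0.151²) = 2.971 m/s
Re = VD/ν = 2.971·0.151/1.30×10^-6 = 3.45×10^5 → turbulent
ε/D = 0.97/151 = 0.00642
Swamee-Jain: f = 0.03316
h_f = f(L/D)V²/(2g) = 0.03316·(569/0.151)·2.971²/(2·9.81) = 56.21 m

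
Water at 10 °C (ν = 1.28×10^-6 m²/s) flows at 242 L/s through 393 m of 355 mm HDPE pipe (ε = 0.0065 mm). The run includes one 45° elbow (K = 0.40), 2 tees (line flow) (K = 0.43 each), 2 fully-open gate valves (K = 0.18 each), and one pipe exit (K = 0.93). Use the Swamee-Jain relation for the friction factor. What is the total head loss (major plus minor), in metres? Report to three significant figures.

H_L ≈ 5.08 m

V = 4Q/(πD²) = 2.445 m/s; V²/2g = 0.3047 m
Re = 6.78×10^5, ε/D = 1.83×10^-5 → f = 0.01275 (Swamee-Jain)
Major: h_f = f(L/D)·V²/2g = 0.01275·1107·0.3047 = 4.301 m
Minor: ΣK = 2.55; h_m = ΣK·V²/2g = 0.7769 m
Total H_L = 4.301 + 0.7769 = 5.078 m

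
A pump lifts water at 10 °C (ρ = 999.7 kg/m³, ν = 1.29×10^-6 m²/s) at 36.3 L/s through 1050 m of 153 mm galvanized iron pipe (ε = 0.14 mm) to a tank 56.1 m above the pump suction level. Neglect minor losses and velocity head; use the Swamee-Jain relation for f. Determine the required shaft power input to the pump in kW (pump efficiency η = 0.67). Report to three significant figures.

P_shaft ≈ 44.8 kW

V = 4Q/(πD²) = 1.974 m/s; Re = 2.34×10^5; ε/D = 9.15×10^-4; f = 0.02065
h_f = f(L/D)V²/2g = 28.16 m
Total head H = z + h_f = 56.1 + 28.16 = 84.26 m
P_hyd = ρgQH = 999.7·9.81·0.0363·84.26 = 30.00 kW
P_shaft = P_hyd/η = 30.00/0.67 = 44.77 kW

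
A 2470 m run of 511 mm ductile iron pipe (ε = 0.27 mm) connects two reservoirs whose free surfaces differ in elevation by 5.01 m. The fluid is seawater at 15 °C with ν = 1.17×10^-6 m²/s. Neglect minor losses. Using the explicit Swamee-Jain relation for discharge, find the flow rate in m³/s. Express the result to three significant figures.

Q ≈ 0.219 m³/s

Swamee-Jain (Type II): Q = -0.965·√(gD⁵h_f/L)·ln[ε/(3.7D) + √(3.17ν²L/(gD³h_f))]
√(gD⁵h_f/L) = √(9.81·0.511⁵·5.01/2470) = 0.02633
ε/(3.7D) = 1.43×10^-4; √(3.17ν²L/(gD³h_f)) = 4.04×10^-5
Q = -0.965·0.02633·ln(1.832×10^-4) = 0.2186 m³/s
Check: V = 1.07 m/s, Re = 4.66×10^5, f = 0.01802, h_f = 5.04 m ≈ 5.01 m ✓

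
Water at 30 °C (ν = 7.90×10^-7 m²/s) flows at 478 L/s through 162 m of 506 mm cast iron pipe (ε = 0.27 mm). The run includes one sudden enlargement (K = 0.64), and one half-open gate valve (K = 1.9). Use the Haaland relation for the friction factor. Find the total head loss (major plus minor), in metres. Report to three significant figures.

V = 4Q/(πD²) = 2.377 m/s; V²/2g = 0.2880 m
Re = 1.52×10^6, ε/D = 5.34×10^-4 → f = 0.01726 (Haaland)
Major: h_f = f(L/D)·V²/2g = 0.01726·320.2·0.2880 = 1.591 m
Minor: ΣK = 2.54; h_m = ΣK·V²/2g = 0.7315 m
Total H_L = 1.591 + 0.7315 = 2.323 m

H_L ≈ 2.32 m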